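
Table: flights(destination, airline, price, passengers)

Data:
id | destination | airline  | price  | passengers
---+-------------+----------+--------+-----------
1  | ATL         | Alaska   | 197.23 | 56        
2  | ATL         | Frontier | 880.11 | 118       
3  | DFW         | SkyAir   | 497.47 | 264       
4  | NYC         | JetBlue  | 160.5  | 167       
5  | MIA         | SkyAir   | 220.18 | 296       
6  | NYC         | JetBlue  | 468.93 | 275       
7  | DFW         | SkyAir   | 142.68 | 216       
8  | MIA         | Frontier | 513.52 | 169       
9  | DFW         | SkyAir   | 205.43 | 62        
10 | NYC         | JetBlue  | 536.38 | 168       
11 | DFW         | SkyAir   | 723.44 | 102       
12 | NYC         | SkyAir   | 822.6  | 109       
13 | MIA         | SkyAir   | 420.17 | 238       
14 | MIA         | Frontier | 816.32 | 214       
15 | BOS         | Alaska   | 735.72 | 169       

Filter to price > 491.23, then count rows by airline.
SELECT airline, COUNT(*)
FROM flights
WHERE price > 491.23
GROUP BY airline

Note: WHERE filters rows before grouping.

Result:
  Alaska: 1
  Frontier: 3
  JetBlue: 1
  SkyAir: 3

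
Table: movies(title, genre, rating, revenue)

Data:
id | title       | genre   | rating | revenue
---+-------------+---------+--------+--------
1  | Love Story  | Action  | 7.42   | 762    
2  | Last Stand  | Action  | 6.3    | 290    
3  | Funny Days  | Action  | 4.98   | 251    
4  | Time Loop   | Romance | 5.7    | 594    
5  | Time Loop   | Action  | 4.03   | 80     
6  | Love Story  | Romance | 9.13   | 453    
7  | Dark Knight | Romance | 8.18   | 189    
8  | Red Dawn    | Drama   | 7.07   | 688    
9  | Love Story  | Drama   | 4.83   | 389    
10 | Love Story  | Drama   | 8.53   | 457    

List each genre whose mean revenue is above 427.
SELECT genre, AVG(revenue)
FROM movies
GROUP BY genre
HAVING AVG(revenue) > 427

Result:
  Drama: avg=511.33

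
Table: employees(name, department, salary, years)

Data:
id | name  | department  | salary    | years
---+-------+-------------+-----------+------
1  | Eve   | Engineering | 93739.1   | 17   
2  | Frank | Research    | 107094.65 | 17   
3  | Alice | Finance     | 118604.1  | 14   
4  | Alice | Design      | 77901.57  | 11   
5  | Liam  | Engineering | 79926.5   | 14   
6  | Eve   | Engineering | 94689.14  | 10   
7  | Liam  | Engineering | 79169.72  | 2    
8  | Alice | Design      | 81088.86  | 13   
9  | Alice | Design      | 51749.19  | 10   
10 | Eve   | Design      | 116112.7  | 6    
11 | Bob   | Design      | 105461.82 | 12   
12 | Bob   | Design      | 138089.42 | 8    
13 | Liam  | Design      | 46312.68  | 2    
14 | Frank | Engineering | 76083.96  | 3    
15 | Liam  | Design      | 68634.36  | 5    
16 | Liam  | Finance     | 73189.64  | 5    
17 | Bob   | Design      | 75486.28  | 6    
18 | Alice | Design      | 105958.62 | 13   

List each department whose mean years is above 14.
SELECT department, AVG(years)
FROM employees
GROUP BY department
HAVING AVG(years) > 14

Result:
  Research: avg=17.00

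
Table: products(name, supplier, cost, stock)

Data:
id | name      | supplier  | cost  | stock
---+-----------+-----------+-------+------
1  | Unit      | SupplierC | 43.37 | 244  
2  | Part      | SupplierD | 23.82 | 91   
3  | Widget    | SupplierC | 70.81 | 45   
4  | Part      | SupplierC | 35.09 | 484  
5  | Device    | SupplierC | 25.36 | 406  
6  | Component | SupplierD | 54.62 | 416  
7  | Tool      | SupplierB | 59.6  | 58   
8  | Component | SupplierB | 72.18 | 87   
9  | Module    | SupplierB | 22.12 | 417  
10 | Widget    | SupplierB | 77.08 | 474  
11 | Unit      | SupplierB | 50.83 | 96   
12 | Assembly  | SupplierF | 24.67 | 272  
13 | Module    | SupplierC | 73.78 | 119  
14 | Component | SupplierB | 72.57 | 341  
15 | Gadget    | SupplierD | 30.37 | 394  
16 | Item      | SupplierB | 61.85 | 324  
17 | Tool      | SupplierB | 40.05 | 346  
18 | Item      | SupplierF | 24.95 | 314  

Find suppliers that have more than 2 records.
SELECT supplier, COUNT(*) as cnt
FROM products
GROUP BY supplier
HAVING COUNT(*) > 2

Result:
  SupplierB: 8
  SupplierC: 5
  SupplierD: 3

Note: HAVING filters groups after aggregation, WHERE filters rows before.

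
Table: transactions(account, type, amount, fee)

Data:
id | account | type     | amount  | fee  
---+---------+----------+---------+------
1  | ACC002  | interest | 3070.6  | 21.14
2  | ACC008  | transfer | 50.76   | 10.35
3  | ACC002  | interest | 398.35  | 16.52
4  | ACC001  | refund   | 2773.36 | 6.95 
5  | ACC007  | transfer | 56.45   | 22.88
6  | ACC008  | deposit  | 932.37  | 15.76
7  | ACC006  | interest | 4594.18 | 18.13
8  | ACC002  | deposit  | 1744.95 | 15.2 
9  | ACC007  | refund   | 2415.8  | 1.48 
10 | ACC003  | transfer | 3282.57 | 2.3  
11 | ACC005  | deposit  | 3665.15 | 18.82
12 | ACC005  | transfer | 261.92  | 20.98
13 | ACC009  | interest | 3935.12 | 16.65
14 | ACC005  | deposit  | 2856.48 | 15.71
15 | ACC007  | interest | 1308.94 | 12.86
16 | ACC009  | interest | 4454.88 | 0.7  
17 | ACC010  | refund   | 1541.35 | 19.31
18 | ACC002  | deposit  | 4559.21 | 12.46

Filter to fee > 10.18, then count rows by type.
SELECT type, COUNT(*)
FROM transactions
WHERE fee > 10.18
GROUP BY type

Note: WHERE filters rows before grouping.

Result:
  deposit: 5
  interest: 5
  refund: 1
  transfer: 3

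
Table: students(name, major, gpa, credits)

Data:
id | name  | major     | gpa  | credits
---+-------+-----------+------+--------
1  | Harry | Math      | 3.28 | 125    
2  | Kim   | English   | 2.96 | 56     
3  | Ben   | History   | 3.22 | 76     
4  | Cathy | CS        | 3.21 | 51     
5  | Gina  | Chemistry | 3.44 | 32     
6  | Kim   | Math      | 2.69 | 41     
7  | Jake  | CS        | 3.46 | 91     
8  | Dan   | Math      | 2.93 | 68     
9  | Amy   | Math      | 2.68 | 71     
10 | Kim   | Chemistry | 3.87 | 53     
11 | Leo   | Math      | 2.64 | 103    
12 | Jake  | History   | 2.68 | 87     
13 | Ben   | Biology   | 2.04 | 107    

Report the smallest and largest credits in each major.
SELECT major, MIN(credits), MAX(credits)
FROM students
GROUP BY major

Result:
  Biology: min=107, max=107
  CS: min=51, max=91
  Chemistry: min=32, max=53
  English: min=56, max=56
  History: min=76, max=87
  Math: min=41, max=125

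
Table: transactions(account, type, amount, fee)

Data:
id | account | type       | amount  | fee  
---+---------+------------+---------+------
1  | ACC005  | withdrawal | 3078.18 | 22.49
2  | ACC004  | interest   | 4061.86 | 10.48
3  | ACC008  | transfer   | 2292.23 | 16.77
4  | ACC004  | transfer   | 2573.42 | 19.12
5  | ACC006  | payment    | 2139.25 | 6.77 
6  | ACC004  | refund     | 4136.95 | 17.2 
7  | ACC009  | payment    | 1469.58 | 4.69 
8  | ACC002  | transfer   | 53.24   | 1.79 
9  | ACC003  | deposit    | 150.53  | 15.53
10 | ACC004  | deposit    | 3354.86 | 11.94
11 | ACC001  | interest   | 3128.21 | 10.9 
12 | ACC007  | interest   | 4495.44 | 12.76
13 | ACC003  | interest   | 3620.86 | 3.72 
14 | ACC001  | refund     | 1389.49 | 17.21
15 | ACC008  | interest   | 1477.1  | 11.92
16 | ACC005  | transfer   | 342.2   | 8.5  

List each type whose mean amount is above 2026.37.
SELECT type, AVG(amount)
FROM transactions
GROUP BY type
HAVING AVG(amount) > 2026.37

Result:
  interest: avg=3356.69
  refund: avg=2763.22
  withdrawal: avg=3078.18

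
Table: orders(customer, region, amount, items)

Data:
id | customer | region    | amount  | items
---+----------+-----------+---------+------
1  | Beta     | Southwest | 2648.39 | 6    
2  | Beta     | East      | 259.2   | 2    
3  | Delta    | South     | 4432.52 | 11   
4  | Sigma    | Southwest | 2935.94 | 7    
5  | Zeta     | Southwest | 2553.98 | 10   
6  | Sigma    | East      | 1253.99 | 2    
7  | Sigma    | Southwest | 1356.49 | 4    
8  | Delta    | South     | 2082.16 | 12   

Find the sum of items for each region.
SELECT region, SUM(items) as result
FROM orders
GROUP BY region

Result:
  East: 4
  South: 23
  Southwest: 27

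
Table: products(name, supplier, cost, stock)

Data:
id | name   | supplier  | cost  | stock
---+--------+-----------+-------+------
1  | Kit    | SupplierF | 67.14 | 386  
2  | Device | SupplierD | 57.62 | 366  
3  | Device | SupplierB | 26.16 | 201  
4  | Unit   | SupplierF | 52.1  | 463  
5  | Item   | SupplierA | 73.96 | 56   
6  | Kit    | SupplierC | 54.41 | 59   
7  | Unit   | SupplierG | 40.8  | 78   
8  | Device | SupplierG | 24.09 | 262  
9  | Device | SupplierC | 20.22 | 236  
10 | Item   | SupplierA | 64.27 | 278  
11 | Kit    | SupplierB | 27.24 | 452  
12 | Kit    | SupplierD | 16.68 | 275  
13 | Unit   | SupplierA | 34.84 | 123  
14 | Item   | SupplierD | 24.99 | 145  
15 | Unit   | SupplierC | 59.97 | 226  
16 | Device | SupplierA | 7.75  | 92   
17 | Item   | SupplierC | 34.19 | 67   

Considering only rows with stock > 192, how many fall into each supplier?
SELECT supplier, COUNT(*)
FROM products
WHERE stock > 192
GROUP BY supplier

Note: WHERE filters rows before grouping.

Result:
  SupplierA: 1
  SupplierB: 2
  SupplierC: 2
  SupplierD: 2
  SupplierF: 2
  SupplierG: 1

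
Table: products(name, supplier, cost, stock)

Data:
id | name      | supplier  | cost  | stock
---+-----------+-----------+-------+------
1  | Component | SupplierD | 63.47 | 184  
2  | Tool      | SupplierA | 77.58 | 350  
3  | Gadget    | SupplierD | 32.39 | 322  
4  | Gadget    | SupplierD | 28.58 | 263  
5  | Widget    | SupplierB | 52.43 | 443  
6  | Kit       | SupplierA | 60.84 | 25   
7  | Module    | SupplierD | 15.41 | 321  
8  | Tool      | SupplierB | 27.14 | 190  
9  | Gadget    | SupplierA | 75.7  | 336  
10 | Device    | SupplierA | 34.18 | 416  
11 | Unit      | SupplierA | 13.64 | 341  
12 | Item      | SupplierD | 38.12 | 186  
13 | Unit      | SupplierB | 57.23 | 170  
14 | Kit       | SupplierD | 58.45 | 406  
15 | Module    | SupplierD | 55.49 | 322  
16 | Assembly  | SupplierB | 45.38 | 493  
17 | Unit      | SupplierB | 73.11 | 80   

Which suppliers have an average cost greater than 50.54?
SELECT supplier, AVG(cost)
FROM products
GROUP BY supplier
HAVING AVG(cost) > 50.54

Result:
  SupplierA: avg=52.39
  SupplierB: avg=51.06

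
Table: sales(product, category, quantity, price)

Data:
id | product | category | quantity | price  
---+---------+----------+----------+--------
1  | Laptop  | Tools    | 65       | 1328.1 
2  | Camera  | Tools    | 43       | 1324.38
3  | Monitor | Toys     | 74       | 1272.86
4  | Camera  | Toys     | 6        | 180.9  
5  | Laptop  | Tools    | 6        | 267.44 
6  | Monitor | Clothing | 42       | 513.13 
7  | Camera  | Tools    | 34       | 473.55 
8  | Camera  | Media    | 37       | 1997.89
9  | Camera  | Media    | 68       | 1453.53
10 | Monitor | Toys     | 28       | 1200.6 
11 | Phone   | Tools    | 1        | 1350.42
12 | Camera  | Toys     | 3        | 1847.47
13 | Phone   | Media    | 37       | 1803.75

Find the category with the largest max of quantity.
SELECT category, MAX(quantity) as val
FROM sales
GROUP BY category
ORDER BY val DESC
LIMIT 1

Result: Toys with max(quantity) = 74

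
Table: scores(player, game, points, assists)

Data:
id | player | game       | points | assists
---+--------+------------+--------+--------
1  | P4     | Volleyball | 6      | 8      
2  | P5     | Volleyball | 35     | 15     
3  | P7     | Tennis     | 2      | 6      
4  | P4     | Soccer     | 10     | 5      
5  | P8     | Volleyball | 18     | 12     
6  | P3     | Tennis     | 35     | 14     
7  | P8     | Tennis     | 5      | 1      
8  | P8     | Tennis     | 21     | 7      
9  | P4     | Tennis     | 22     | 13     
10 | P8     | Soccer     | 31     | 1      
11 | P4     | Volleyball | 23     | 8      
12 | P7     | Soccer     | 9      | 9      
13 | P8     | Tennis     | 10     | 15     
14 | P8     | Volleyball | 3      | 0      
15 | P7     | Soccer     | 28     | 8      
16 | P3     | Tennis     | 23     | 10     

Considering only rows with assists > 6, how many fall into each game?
SELECT game, COUNT(*)
FROM scores
WHERE assists > 6
GROUP BY game

Note: WHERE filters rows before grouping.

Result:
  Soccer: 2
  Tennis: 5
  Volleyball: 4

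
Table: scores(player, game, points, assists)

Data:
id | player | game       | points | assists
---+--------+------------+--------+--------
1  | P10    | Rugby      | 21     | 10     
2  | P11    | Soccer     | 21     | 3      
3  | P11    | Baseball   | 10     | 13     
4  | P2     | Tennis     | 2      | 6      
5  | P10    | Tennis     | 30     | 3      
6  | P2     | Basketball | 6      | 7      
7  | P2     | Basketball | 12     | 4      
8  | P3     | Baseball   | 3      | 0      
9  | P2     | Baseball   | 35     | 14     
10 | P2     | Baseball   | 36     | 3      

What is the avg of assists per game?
SELECT game, AVG(assists) as result
FROM scores
GROUP BY game

Result:
  Baseball: 7.50
  Basketball: 5.50
  Rugby: 10.00
  Soccer: 3.00
  Tennis: 4.50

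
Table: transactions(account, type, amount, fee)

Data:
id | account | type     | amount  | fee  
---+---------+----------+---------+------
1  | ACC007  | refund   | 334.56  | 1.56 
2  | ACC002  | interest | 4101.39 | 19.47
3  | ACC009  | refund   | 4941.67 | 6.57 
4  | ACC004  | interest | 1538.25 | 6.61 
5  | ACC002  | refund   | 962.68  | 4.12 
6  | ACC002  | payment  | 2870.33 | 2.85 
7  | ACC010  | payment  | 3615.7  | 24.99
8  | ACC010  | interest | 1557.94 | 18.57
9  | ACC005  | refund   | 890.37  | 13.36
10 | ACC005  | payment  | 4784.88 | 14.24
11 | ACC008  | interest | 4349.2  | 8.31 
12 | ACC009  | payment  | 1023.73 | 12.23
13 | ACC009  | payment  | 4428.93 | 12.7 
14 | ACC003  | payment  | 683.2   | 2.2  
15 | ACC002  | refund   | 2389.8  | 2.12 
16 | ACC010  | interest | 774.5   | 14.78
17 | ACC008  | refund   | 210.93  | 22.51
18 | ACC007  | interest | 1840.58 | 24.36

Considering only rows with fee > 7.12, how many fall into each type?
SELECT type, COUNT(*)
FROM transactions
WHERE fee > 7.12
GROUP BY type

Note: WHERE filters rows before grouping.

Result:
  interest: 5
  payment: 4
  refund: 2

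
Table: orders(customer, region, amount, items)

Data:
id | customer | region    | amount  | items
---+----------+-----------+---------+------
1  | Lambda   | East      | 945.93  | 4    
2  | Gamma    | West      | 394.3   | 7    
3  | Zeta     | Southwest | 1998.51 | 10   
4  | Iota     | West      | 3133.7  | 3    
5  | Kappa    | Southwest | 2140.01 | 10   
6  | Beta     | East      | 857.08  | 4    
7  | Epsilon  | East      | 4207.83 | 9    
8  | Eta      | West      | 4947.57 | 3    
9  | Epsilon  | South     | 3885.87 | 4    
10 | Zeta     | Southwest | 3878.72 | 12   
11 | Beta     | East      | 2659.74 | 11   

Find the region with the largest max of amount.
SELECT region, MAX(amount) as val
FROM orders
GROUP BY region
ORDER BY val DESC
LIMIT 1

Result: West with max(amount) = 4947.57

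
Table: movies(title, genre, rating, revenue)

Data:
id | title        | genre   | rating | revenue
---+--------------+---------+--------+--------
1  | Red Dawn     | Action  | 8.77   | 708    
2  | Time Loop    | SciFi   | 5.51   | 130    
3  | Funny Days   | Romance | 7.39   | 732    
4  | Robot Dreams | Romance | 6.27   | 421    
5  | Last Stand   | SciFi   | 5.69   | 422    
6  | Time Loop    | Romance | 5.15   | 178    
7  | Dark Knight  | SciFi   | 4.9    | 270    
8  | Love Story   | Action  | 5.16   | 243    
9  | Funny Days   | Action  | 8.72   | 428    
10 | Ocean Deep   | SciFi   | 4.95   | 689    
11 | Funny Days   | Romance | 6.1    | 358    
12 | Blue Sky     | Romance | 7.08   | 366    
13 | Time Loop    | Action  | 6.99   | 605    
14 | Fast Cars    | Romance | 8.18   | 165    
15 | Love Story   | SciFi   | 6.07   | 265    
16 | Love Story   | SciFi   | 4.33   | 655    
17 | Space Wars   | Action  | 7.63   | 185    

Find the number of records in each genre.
SELECT genre, COUNT(*) as count
FROM movies
GROUP BY genre

Result:
  Action: 5
  Romance: 6
  SciFi: 6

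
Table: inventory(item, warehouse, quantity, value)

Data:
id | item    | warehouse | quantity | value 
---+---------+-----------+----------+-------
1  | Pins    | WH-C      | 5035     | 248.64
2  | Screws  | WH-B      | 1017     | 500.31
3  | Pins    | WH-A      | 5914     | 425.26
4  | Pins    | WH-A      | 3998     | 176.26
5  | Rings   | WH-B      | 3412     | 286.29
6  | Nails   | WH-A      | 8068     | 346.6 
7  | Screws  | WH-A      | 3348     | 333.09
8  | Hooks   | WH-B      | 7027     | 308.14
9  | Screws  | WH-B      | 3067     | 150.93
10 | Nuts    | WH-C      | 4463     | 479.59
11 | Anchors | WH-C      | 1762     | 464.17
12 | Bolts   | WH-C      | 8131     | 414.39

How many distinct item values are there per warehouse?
SELECT warehouse, COUNT(DISTINCT item)
FROM inventory
GROUP BY warehouse

Result:
  WH-A: 3 distinct
  WH-B: 3 distinct
  WH-C: 4 distinct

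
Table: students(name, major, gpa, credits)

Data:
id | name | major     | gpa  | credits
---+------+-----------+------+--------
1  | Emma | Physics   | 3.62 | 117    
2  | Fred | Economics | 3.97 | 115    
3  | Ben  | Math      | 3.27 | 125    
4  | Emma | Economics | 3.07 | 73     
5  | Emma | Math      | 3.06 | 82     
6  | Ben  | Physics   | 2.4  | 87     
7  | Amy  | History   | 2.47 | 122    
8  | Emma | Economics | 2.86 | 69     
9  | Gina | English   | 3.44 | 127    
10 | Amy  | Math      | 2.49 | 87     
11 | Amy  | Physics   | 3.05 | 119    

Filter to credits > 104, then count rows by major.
SELECT major, COUNT(*)
FROM students
WHERE credits > 104
GROUP BY major

Note: WHERE filters rows before grouping.

Result:
  Economics: 1
  English: 1
  History: 1
  Math: 1
  Physics: 2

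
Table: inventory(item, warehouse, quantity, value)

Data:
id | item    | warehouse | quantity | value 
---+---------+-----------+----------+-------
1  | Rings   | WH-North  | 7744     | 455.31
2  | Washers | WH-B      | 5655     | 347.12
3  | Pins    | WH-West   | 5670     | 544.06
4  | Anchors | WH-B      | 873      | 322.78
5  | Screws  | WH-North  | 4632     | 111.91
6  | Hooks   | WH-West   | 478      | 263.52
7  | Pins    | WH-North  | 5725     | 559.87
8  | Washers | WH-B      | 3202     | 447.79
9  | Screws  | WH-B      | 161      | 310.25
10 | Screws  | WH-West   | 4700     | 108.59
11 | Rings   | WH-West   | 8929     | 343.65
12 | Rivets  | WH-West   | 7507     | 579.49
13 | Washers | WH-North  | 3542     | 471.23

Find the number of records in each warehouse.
SELECT warehouse, COUNT(*) as count
FROM inventory
GROUP BY warehouse

Result:
  WH-B: 4
  WH-North: 4
  WH-West: 5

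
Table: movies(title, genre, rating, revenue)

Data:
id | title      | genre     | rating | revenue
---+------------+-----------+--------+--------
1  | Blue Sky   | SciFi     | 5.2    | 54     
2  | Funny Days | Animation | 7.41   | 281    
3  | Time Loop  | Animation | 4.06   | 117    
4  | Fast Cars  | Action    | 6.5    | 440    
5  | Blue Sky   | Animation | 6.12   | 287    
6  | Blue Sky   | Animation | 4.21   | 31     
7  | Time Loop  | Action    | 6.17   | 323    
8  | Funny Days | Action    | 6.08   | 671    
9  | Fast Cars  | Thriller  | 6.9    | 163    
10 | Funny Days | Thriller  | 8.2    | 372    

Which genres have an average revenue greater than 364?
SELECT genre, AVG(revenue)
FROM movies
GROUP BY genre
HAVING AVG(revenue) > 364

Result:
  Action: avg=478.00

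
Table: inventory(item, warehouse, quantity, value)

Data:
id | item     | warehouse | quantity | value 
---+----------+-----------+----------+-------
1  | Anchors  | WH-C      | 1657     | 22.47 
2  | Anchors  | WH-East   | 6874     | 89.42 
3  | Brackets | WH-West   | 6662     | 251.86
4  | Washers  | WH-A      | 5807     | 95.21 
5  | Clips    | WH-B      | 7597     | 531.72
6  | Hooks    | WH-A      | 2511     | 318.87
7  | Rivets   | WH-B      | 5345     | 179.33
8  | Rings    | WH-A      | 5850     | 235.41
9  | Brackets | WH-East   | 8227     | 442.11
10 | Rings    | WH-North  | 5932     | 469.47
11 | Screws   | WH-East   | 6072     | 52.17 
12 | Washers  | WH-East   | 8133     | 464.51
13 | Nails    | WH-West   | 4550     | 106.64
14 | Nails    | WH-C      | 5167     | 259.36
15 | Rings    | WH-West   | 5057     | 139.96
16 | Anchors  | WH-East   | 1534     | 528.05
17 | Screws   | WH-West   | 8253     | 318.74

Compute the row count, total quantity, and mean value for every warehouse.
SELECT warehouse,
       COUNT(*) as cnt,
       SUM(quantity) as total_quantity,
       AVG(value) as avg_value
FROM inventory
GROUP BY warehouse

Result:
  WH-A: 3 records, 14168 total quantity, 216.50 avg value
  WH-B: 2 records, 12942 total quantity, 355.53 avg value
  WH-C: 2 records, 6824 total quantity, 140.92 avg value
  WH-East: 5 records, 30840 total quantity, 315.25 avg value
  WH-North: 1 records, 5932 total quantity, 469.47 avg value
  WH-West: 4 records, 24522 total quantity, 204.30 avg value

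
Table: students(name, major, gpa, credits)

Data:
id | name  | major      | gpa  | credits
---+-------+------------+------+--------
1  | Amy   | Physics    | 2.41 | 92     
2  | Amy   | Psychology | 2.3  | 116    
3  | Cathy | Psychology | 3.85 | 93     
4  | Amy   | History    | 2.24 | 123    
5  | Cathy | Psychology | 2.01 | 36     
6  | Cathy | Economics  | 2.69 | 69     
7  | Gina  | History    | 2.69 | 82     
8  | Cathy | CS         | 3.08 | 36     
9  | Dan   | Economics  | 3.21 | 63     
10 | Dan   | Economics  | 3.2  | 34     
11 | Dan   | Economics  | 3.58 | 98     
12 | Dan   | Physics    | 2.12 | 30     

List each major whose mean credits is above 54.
SELECT major, AVG(credits)
FROM students
GROUP BY major
HAVING AVG(credits) > 54

Result:
  Economics: avg=66.00
  History: avg=102.50
  Physics: avg=61.00
  Psychology: avg=81.67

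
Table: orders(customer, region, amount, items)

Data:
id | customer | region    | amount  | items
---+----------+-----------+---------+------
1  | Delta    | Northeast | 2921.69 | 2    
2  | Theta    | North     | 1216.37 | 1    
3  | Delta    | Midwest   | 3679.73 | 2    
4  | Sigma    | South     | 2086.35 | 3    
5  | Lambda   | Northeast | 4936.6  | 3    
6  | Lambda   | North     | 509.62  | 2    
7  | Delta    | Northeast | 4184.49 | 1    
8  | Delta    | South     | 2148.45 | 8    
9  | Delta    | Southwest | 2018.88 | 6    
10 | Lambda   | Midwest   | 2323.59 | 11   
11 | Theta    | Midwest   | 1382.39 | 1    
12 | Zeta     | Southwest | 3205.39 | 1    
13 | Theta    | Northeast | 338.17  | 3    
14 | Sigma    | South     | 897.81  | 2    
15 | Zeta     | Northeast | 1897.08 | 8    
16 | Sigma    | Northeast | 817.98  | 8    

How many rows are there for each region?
SELECT region, COUNT(*) as count
FROM orders
GROUP BY region

Result:
  Midwest: 3
  North: 2
  Northeast: 6
  South: 3
  Southwest: 2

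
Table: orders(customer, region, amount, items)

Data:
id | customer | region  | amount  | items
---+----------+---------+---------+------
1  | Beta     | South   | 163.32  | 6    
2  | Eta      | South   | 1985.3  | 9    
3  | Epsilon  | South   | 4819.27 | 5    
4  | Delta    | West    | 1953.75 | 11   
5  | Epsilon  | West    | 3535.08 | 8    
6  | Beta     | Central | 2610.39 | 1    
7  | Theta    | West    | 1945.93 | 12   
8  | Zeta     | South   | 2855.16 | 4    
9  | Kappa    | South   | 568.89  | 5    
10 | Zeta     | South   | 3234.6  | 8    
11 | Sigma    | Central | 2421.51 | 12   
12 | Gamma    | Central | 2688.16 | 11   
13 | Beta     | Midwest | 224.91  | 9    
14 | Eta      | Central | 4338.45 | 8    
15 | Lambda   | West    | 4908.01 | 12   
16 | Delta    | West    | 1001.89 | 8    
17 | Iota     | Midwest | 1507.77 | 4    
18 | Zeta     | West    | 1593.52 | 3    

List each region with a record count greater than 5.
SELECT region, COUNT(*) as cnt
FROM orders
GROUP BY region
HAVING COUNT(*) > 5

Result:
  South: 6
  West: 6

Note: HAVING filters groups after aggregation, WHERE filters rows before.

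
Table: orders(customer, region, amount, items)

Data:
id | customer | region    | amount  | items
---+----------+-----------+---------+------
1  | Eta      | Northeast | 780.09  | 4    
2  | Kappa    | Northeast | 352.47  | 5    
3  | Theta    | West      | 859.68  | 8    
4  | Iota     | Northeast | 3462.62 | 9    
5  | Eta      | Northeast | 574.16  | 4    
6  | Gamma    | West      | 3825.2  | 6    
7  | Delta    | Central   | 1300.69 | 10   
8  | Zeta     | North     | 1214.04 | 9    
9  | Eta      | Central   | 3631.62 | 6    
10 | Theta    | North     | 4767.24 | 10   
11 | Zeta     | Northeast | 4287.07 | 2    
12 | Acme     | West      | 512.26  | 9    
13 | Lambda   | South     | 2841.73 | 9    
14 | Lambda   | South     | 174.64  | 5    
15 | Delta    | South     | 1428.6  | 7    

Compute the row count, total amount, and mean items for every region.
SELECT region,
       COUNT(*) as cnt,
       SUM(amount) as total_amount,
       AVG(items) as avg_items
FROM orders
GROUP BY region

Result:
  Central: 2 records, 4932.31 total amount, 8.00 avg items
  North: 2 records, 5981.28 total amount, 9.50 avg items
  Northeast: 5 records, 9456.41 total amount, 4.80 avg items
  South: 3 records, 4444.97 total amount, 7.00 avg items
  West: 3 records, 5197.14 total amount, 7.67 avg items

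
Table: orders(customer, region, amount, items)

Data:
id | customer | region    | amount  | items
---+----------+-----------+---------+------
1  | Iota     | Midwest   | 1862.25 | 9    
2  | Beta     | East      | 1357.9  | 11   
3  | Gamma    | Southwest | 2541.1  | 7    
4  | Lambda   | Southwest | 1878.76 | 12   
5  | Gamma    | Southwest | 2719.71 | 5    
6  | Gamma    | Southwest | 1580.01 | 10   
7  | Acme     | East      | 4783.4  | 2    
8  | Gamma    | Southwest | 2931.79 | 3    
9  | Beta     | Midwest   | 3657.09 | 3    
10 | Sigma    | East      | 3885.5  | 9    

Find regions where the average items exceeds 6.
SELECT region, AVG(items)
FROM orders
GROUP BY region
HAVING AVG(items) > 6

Result:
  East: avg=7.33
  Southwest: avg=7.40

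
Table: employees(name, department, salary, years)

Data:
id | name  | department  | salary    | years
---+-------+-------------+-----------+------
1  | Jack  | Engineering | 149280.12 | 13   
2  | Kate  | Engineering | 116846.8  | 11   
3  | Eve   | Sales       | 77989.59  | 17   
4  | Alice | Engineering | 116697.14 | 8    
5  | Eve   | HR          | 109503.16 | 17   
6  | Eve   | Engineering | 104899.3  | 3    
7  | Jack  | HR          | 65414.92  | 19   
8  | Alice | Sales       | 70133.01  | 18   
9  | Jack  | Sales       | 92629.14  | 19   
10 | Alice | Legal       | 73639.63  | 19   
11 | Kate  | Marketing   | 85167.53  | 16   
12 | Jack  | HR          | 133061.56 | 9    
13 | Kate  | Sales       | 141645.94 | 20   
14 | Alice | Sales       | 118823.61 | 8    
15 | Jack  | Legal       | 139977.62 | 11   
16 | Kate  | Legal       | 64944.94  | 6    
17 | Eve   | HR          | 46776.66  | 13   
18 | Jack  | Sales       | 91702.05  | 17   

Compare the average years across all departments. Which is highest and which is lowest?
SELECT department, AVG(years)
FROM employees
GROUP BY department
ORDER BY AVG(years)

All groups:
  Engineering: 8.75
  Legal: 12.00
  HR: 14.50
  Marketing: 16.00
  Sales: 16.50

Highest: Sales (16.50)
Lowest: Engineering (8.75)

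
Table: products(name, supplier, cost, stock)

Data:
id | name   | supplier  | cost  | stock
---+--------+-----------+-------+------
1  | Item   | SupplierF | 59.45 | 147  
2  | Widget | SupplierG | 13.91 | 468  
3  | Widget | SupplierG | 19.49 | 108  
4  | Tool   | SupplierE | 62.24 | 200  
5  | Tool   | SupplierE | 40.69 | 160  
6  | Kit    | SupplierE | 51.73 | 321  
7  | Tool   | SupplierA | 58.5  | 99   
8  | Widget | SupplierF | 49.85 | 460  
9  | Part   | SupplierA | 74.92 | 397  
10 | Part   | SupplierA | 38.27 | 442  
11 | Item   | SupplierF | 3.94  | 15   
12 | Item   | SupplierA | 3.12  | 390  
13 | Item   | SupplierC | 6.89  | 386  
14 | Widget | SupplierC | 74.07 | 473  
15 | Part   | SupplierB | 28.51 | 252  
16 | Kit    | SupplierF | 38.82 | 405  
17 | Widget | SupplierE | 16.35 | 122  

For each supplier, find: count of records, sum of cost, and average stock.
SELECT supplier,
       COUNT(*) as cnt,
       SUM(cost) as total_cost,
       AVG(stock) as avg_stock
FROM products
GROUP BY supplier

Result:
  SupplierA: 4 records, 174.81 total cost, 332.00 avg stock
  SupplierB: 1 records, 28.51 total cost, 252.00 avg stock
  SupplierC: 2 records, 80.96 total cost, 429.50 avg stock
  SupplierE: 4 records, 171.01 total cost, 200.75 avg stock
  SupplierF: 4 records, 152.06 total cost, 256.75 avg stock
  SupplierG: 2 records, 33.40 total cost, 288.00 avg stock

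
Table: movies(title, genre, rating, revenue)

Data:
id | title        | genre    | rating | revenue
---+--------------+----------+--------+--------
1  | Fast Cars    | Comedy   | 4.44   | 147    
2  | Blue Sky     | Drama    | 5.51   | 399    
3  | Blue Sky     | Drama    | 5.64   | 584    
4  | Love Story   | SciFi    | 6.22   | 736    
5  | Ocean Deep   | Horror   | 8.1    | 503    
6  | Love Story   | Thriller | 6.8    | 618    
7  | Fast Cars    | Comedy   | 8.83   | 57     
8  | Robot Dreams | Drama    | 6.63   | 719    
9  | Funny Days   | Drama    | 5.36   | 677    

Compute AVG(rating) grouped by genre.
SELECT genre, AVG(rating) as result
FROM movies
GROUP BY genre

Result:
  Comedy: 6.64
  Drama: 5.79
  Horror: 8.10
  SciFi: 6.22
  Thriller: 6.80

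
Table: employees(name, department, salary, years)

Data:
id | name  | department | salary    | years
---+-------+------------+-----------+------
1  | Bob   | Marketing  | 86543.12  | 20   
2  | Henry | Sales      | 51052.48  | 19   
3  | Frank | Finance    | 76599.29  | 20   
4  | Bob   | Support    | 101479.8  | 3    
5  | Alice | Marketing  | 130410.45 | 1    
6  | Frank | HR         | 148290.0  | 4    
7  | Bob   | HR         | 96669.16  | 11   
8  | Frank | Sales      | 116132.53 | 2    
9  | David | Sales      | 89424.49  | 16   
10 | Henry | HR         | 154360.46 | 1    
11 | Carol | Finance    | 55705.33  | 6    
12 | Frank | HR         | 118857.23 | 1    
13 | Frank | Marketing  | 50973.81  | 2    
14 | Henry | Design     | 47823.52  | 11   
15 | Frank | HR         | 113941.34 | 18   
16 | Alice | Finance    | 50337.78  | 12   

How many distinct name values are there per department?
SELECT department, COUNT(DISTINCT name)
FROM employees
GROUP BY department

Result:
  Design: 1 distinct
  Finance: 3 distinct
  HR: 3 distinct
  Marketing: 3 distinct
  Sales: 3 distinct
  Support: 1 distinct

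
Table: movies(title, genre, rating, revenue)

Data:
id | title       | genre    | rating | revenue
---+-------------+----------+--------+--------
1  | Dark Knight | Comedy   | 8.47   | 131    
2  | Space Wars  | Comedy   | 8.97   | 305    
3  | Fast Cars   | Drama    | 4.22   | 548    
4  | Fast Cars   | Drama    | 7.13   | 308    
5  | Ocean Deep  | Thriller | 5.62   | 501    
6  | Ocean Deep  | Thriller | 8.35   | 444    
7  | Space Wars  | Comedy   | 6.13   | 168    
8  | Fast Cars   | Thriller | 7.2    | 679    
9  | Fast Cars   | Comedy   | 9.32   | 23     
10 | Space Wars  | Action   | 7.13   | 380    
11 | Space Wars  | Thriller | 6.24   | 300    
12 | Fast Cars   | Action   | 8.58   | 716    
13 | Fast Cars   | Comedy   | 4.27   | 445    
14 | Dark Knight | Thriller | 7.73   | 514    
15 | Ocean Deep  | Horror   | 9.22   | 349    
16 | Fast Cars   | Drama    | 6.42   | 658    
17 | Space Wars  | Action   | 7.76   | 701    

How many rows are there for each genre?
SELECT genre, COUNT(*) as count
FROM movies
GROUP BY genre

Result:
  Action: 3
  Comedy: 5
  Drama: 3
  Horror: 1
  Thriller: 5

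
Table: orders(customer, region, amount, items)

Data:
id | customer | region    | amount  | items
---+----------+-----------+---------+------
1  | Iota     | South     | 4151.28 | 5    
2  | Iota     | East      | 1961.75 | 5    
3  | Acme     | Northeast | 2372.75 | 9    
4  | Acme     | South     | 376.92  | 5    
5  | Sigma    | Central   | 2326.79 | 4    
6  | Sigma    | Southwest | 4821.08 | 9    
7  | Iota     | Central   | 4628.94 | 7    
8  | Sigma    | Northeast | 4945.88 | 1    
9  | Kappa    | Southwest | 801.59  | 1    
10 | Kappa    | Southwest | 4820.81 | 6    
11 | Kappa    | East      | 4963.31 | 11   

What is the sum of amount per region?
SELECT region, SUM(amount) as result
FROM orders
GROUP BY region

Result:
  Central: 6955.73
  East: 6925.06
  Northeast: 7318.63
  South: 4528.20
  Southwest: 10443.48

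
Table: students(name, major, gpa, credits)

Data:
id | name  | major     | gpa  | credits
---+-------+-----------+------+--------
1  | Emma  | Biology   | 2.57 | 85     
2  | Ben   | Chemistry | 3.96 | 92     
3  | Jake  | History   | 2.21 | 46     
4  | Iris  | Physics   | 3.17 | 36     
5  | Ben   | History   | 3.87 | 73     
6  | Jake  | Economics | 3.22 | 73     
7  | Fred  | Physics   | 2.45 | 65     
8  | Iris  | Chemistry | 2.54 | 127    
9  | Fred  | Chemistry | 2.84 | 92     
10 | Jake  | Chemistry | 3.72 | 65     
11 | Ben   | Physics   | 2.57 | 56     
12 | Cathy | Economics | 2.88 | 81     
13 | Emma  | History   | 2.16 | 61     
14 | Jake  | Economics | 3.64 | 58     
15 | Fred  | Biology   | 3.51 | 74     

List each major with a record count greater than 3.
SELECT major, COUNT(*) as cnt
FROM students
GROUP BY major
HAVING COUNT(*) > 3

Result:
  Chemistry: 4

Note: HAVING filters groups after aggregation, WHERE filters rows before.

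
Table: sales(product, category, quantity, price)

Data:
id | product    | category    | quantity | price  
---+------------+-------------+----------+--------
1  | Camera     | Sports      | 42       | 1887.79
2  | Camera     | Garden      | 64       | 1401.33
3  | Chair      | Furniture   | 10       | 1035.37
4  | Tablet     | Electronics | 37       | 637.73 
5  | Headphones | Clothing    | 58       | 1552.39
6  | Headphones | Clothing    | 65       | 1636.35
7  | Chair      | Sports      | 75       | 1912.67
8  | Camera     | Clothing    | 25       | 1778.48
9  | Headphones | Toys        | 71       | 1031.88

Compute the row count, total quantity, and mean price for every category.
SELECT category,
       COUNT(*) as cnt,
       SUM(quantity) as total_quantity,
       AVG(price) as avg_price
FROM sales
GROUP BY category

Result:
  Clothing: 3 records, 148 total quantity, 1655.74 avg price
  Electronics: 1 records, 37 total quantity, 637.73 avg price
  Furniture: 1 records, 10 total quantity, 1035.37 avg price
  Garden: 1 records, 64 total quantity, 1401.33 avg price
  Sports: 2 records, 117 total quantity, 1900.23 avg price
  Toys: 1 records, 71 total quantity, 1031.88 avg price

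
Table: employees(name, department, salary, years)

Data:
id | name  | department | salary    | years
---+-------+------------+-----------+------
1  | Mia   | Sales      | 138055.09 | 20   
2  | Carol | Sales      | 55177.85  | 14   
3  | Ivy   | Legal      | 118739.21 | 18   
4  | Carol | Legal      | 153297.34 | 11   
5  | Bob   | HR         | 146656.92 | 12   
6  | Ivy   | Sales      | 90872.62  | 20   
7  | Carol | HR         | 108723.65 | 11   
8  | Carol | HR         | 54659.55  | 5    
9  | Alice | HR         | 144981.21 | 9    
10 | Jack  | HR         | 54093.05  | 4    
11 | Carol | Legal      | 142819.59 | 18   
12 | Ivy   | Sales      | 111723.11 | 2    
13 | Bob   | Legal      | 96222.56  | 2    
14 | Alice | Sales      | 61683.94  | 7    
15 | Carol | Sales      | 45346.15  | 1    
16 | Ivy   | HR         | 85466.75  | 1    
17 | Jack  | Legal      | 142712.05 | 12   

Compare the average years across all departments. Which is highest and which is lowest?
SELECT department, AVG(years)
FROM employees
GROUP BY department
ORDER BY AVG(years)

All groups:
  HR: 7.00
  Sales: 10.67
  Legal: 12.20

Highest: Legal (12.20)
Lowest: HR (7.00)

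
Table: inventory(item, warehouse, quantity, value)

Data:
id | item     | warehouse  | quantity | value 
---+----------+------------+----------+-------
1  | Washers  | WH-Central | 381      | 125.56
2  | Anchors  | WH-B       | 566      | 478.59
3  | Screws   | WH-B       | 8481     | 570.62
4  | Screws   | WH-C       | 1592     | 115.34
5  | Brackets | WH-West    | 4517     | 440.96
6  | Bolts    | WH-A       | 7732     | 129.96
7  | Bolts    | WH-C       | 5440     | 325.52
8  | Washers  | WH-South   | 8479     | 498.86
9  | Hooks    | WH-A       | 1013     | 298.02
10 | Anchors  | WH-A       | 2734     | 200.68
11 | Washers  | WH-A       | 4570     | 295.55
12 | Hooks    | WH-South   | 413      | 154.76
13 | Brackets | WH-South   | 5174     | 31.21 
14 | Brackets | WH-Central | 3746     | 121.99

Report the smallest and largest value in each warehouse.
SELECT warehouse, MIN(value), MAX(value)
FROM inventory
GROUP BY warehouse

Result:
  WH-A: min=129.96, max=298.02
  WH-B: min=478.59, max=570.62
  WH-C: min=115.34, max=325.52
  WH-Central: min=121.99, max=125.56
  WH-South: min=31.21, max=498.86
  WH-West: min=440.96, max=440.96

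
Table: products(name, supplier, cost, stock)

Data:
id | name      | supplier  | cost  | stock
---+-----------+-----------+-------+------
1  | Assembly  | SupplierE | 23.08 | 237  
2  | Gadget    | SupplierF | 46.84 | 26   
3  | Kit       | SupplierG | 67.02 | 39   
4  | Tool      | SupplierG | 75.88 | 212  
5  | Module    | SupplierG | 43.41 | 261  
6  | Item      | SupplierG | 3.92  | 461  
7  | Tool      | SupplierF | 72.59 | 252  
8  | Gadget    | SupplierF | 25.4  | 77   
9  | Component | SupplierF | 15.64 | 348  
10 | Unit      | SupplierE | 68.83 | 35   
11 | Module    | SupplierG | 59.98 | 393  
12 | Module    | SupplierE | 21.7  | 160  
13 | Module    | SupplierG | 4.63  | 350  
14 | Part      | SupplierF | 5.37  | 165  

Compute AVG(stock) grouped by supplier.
SELECT supplier, AVG(stock) as result
FROM products
GROUP BY supplier

Result:
  SupplierE: 144.00
  SupplierF: 173.60
  SupplierG: 286.00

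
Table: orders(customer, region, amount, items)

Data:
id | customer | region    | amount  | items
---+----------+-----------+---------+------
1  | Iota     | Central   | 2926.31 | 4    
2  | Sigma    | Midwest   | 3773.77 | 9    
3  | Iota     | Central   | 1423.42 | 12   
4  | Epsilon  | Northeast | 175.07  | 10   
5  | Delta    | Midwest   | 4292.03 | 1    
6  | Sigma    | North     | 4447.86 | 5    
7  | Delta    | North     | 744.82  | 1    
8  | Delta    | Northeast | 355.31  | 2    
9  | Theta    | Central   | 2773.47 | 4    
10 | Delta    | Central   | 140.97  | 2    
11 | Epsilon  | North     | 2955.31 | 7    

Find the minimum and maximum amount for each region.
SELECT region, MIN(amount), MAX(amount)
FROM orders
GROUP BY region

Result:
  Central: min=140.97, max=2926.31
  Midwest: min=3773.77, max=4292.03
  North: min=744.82, max=4447.86
  Northeast: min=175.07, max=355.31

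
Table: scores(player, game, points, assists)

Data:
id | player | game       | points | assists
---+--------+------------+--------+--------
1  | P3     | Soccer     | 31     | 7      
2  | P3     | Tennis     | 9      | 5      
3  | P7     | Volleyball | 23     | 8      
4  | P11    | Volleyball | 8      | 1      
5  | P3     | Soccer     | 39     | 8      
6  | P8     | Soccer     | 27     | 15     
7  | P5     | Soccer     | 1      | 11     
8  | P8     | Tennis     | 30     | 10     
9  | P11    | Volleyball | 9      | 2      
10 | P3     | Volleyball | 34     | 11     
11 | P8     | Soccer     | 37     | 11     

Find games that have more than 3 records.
SELECT game, COUNT(*) as cnt
FROM scores
GROUP BY game
HAVING COUNT(*) > 3

Result:
  Soccer: 5
  Volleyball: 4

Note: HAVING filters groups after aggregation, WHERE filters rows before.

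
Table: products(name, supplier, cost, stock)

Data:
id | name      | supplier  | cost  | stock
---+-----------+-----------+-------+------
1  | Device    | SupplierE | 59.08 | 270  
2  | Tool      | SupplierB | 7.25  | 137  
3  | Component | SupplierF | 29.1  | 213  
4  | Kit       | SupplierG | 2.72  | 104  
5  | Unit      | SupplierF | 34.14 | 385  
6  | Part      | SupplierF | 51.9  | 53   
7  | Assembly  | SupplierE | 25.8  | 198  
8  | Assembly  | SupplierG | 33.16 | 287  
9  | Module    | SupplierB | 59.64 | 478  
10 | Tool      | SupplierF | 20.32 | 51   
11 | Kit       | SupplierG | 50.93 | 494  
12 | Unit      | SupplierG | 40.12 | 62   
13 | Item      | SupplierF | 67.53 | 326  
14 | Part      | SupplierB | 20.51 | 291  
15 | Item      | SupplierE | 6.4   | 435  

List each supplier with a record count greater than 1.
SELECT supplier, COUNT(*) as cnt
FROM products
GROUP BY supplier
HAVING COUNT(*) > 1

Result:
  SupplierB: 3
  SupplierE: 3
  SupplierF: 5
  SupplierG: 4

Note: HAVING filters groups after aggregation, WHERE filters rows before.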